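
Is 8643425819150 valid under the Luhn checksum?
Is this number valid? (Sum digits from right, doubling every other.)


Luhn sum = 53
53 mod 10 = 3

Invalid (Luhn sum mod 10 = 3)


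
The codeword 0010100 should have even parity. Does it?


Number of 1s: 2

Yes, parity is correct (2 ones)


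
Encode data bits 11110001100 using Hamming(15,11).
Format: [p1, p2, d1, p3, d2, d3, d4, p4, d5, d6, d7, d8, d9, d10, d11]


Parity bits: p1=0, p2=1, p3=1, p4=0

011111100001100


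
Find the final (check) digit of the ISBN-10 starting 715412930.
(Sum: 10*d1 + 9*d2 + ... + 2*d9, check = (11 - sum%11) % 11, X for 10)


Weighted sum: 208
208 mod 11 = 10

Check digit: 1


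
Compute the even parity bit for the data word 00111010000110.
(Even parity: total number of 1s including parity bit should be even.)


Number of 1s in data: 6
Parity bit: 0

0


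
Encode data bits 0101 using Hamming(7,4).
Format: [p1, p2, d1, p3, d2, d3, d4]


Parity bits: p1=0, p2=1, p3=0

0100101


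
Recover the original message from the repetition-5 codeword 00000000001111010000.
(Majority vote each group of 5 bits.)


Groups: 00000, 00000, 11110, 10000
Majority votes: 0010

0010


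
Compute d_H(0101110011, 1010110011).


XOR: 1111000000
Count of 1s: 4

4


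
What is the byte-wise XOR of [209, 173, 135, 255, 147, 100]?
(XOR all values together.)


XOR chain: 209 ^ 173 ^ 135 ^ 255 ^ 147 ^ 100 = 243

243


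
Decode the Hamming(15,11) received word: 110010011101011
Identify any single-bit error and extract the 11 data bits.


Syndrome = 0: no error detected

Data: 01001101011 (no errors)


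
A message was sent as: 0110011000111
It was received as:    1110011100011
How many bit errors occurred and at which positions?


XOR: 1000000100100

3 error(s) at position(s): 0, 7, 10


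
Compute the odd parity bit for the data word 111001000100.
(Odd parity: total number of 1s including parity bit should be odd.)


Number of 1s in data: 5
Parity bit: 0

0


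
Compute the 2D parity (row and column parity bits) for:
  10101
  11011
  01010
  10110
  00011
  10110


Row parities: 100101
Column parities: 00111

Row P: 100101, Col P: 00111, Corner: 1


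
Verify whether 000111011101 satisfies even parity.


Number of 1s: 7

No, parity error (7 ones)


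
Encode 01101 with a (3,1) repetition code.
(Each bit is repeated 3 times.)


Each bit -> 3 copies

000111111000111


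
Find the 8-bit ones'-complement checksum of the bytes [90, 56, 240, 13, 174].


Sum = 573 mod 256 = 61
Complement = 194

194


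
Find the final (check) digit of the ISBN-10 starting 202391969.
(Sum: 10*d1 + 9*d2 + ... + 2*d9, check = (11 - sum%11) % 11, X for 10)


Weighted sum: 188
188 mod 11 = 1

Check digit: X


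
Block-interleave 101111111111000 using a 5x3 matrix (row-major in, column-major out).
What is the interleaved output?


Matrix:
  101
  111
  111
  111
  000
Read columns: 111100111011110

111100111011110


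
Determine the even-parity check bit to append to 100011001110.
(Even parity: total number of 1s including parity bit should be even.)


Number of 1s in data: 6
Parity bit: 0

0


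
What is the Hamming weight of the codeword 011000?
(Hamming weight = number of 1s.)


Counting 1s in 011000

2


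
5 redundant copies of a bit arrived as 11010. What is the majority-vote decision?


Ones: 3 out of 5
Threshold: 3

1 (3/5 voted 1)


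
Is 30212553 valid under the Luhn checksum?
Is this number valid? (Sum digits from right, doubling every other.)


Luhn sum = 24
24 mod 10 = 4

Invalid (Luhn sum mod 10 = 4)


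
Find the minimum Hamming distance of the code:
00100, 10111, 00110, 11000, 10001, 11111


Comparing all pairs, minimum distance: 1
Can detect 0 errors, correct 0 errors

1


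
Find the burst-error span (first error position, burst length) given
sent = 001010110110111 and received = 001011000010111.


XOR: 000001110100000

Burst at position 5, length 5


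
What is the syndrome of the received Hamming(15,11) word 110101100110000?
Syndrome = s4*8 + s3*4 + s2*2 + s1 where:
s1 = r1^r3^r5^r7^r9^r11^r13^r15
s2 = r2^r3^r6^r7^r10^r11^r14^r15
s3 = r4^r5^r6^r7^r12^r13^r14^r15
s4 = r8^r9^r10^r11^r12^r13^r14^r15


s1=1, s2=1, s3=1, s4=0

Syndrome = 7 (error at position 7)


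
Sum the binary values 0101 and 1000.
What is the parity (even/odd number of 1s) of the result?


0101 = 5
1000 = 8
Sum = 13 = 1101
1s count = 3

odd parity (3 ones in 1101)


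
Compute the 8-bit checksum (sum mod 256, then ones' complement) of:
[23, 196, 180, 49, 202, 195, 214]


Sum = 1059 mod 256 = 35
Complement = 220

220


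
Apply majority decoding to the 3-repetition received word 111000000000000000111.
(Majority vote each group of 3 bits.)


Groups: 111, 000, 000, 000, 000, 000, 111
Majority votes: 1000001

1000001


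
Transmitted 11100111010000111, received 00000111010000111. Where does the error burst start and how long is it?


XOR: 11100000000000000

Burst at position 0, length 3


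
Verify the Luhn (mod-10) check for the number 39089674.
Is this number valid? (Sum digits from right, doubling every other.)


Luhn sum = 47
47 mod 10 = 7

Invalid (Luhn sum mod 10 = 7)


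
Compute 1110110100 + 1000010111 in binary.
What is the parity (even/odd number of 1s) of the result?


1110110100 = 948
1000010111 = 535
Sum = 1483 = 10111001011
1s count = 7

odd parity (7 ones in 10111001011)


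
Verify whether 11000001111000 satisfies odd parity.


Number of 1s: 6

No, parity error (6 ones)


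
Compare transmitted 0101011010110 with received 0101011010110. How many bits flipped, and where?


XOR: 0000000000000

0 errors (received matches sent)


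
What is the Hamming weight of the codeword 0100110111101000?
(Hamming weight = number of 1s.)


Counting 1s in 0100110111101000

8


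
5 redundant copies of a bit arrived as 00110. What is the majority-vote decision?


Ones: 2 out of 5
Threshold: 3

0 (2/5 voted 1)


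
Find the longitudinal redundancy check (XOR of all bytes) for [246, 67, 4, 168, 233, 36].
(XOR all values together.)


XOR chain: 246 ^ 67 ^ 4 ^ 168 ^ 233 ^ 36 = 212

212


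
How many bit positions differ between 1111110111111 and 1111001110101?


XOR: 0000111001010
Count of 1s: 5

5


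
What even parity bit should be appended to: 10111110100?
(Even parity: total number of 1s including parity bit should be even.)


Number of 1s in data: 7
Parity bit: 1

1


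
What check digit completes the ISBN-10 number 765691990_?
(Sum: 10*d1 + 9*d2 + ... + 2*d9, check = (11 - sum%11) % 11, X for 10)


Weighted sum: 328
328 mod 11 = 9

Check digit: 2


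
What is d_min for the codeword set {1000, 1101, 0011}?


Comparing all pairs, minimum distance: 2
Can detect 1 errors, correct 0 errors

2


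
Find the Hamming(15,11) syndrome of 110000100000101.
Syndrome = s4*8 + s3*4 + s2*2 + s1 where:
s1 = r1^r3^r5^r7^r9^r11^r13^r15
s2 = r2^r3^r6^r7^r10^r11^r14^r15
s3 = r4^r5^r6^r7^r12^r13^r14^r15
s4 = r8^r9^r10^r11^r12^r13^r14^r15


s1=0, s2=1, s3=1, s4=0

Syndrome = 6 (error at position 6)


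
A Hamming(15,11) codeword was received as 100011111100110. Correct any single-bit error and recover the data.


Syndrome = 13: error at position 13

Data: 01111100010 (corrected bit 13)


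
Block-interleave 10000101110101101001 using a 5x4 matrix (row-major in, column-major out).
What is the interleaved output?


Matrix:
  1000
  0101
  1101
  0110
  1001
Read columns: 10101011100001001101

10101011100001001101


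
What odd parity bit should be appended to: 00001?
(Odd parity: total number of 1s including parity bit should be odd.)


Number of 1s in data: 1
Parity bit: 0

0


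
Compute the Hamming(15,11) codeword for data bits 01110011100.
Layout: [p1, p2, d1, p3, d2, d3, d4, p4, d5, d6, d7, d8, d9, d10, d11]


Parity bits: p1=0, p2=1, p3=1, p4=1

010111110011100


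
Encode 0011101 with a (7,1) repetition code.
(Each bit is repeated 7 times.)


Each bit -> 7 copies

0000000000000011111111111111111111100000001111111


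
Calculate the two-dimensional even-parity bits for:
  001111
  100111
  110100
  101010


Row parities: 0011
Column parities: 110110

Row P: 0011, Col P: 110110, Corner: 0


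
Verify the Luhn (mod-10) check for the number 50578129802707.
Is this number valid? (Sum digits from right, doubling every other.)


Luhn sum = 55
55 mod 10 = 5

Invalid (Luhn sum mod 10 = 5)


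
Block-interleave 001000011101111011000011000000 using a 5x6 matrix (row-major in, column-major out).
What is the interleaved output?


Matrix:
  001000
  011101
  111011
  000011
  000000
Read columns: 001000110011100010000011001110

001000110011100010000011001110


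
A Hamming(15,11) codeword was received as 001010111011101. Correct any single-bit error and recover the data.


Syndrome = 5: error at position 5

Data: 10011011101 (corrected bit 5)


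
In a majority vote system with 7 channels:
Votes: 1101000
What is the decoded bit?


Ones: 3 out of 7
Threshold: 4

0 (3/7 voted 1)


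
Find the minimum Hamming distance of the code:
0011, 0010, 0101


Comparing all pairs, minimum distance: 1
Can detect 0 errors, correct 0 errors

1


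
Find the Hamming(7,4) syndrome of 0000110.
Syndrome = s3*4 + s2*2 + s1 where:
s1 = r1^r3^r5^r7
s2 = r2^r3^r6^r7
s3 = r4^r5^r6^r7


s1=1, s2=1, s3=0

Syndrome = 3 (error at position 3)


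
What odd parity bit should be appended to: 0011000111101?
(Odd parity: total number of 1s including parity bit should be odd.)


Number of 1s in data: 7
Parity bit: 0

0


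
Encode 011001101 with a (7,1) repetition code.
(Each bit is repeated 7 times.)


Each bit -> 7 copies

000000011111111111111000000000000001111111111111100000001111111


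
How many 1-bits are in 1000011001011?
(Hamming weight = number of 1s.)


Counting 1s in 1000011001011

6


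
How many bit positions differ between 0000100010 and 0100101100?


XOR: 0100001110
Count of 1s: 4

4


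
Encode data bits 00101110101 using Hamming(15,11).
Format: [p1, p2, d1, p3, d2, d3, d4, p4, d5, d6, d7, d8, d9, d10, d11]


Parity bits: p1=0, p2=0, p3=1, p4=1

000101011110101


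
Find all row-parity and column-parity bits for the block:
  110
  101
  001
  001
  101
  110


Row parities: 001100
Column parities: 000

Row P: 001100, Col P: 000, Corner: 0


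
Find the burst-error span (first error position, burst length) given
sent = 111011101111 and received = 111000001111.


XOR: 000011100000

Burst at position 4, length 3


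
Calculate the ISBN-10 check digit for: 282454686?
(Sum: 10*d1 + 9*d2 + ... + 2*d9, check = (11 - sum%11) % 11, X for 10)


Weighted sum: 246
246 mod 11 = 4

Check digit: 7


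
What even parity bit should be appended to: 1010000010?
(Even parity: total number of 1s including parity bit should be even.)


Number of 1s in data: 3
Parity bit: 1

1


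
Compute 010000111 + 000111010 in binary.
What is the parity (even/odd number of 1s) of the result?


010000111 = 135
000111010 = 58
Sum = 193 = 11000001
1s count = 3

odd parity (3 ones in 11000001)


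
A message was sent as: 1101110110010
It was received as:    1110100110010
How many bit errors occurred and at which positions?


XOR: 0011010000000

3 error(s) at position(s): 2, 3, 5


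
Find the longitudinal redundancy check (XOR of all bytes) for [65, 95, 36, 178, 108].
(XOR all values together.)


XOR chain: 65 ^ 95 ^ 36 ^ 178 ^ 108 = 228

228


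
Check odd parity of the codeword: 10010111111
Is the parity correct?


Number of 1s: 8

No, parity error (8 ones)


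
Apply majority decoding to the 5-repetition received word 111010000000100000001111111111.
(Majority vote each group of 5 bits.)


Groups: 11101, 00000, 00100, 00000, 11111, 11111
Majority votes: 100011

100011


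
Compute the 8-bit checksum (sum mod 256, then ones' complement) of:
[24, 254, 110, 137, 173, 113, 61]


Sum = 872 mod 256 = 104
Complement = 151

151


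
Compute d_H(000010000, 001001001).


XOR: 001011001
Count of 1s: 4

4


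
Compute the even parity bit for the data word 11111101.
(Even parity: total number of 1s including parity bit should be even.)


Number of 1s in data: 7
Parity bit: 1

1


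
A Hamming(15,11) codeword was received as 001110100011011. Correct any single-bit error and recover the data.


Syndrome = 3: error at position 3

Data: 01010011011 (corrected bit 3)


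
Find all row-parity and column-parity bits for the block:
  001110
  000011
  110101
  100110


Row parities: 1001
Column parities: 011110

Row P: 1001, Col P: 011110, Corner: 0


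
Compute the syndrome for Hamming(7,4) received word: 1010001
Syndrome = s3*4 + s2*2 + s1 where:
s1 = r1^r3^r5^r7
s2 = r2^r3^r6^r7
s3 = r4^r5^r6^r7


s1=1, s2=0, s3=1

Syndrome = 5 (error at position 5)


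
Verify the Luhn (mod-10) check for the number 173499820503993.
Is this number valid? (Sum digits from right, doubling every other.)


Luhn sum = 75
75 mod 10 = 5

Invalid (Luhn sum mod 10 = 5)


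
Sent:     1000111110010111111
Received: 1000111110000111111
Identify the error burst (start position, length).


XOR: 0000000000010000000

Burst at position 11, length 1


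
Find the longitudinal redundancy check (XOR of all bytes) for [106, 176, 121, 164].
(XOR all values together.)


XOR chain: 106 ^ 176 ^ 121 ^ 164 = 7

7


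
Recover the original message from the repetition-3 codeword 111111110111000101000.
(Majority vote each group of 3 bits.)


Groups: 111, 111, 110, 111, 000, 101, 000
Majority votes: 1111010

1111010


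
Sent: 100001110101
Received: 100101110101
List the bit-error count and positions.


XOR: 000100000000

1 error(s) at position(s): 3


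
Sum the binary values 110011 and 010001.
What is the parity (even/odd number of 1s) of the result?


110011 = 51
010001 = 17
Sum = 68 = 1000100
1s count = 2

even parity (2 ones in 1000100)


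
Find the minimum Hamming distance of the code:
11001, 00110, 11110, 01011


Comparing all pairs, minimum distance: 2
Can detect 1 errors, correct 0 errors

2


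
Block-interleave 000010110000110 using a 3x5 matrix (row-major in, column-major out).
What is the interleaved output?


Matrix:
  00001
  01100
  00110
Read columns: 000010011001100

000010011001100


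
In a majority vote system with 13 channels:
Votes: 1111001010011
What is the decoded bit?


Ones: 8 out of 13
Threshold: 7

1 (8/13 voted 1)


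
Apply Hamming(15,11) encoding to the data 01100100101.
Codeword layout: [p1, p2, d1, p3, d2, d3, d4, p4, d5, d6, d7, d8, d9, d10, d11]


Parity bits: p1=1, p2=1, p3=0, p4=1

110011010100101


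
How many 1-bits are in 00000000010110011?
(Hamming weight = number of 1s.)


Counting 1s in 00000000010110011

5


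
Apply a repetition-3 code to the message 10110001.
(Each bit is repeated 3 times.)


Each bit -> 3 copies

111000111111000000000111


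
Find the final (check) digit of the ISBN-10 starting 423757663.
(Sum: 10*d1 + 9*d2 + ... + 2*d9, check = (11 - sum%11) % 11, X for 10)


Weighted sum: 244
244 mod 11 = 2

Check digit: 9


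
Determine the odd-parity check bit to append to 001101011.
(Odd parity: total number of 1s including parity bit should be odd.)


Number of 1s in data: 5
Parity bit: 0

0


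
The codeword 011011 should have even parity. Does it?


Number of 1s: 4

Yes, parity is correct (4 ones)


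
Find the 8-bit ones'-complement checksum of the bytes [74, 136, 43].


Sum = 253 mod 256 = 253
Complement = 2

2


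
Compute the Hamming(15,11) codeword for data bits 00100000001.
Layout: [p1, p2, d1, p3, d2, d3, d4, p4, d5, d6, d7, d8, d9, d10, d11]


Parity bits: p1=1, p2=0, p3=0, p4=1

100001010000001


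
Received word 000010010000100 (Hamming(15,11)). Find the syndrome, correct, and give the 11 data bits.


Syndrome = 0: no error detected

Data: 01000000100 (no errors)


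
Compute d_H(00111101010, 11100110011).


XOR: 11011011001
Count of 1s: 7

7


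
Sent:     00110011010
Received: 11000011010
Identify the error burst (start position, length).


XOR: 11110000000

Burst at position 0, length 4


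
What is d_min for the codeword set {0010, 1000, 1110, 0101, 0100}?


Comparing all pairs, minimum distance: 1
Can detect 0 errors, correct 0 errors

1


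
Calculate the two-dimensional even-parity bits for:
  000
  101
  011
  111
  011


Row parities: 00010
Column parities: 010

Row P: 00010, Col P: 010, Corner: 1


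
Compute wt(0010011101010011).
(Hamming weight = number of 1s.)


Counting 1s in 0010011101010011

8


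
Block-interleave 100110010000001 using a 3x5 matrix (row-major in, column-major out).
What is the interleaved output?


Matrix:
  10011
  00100
  00001
Read columns: 100000010100101

100000010100101


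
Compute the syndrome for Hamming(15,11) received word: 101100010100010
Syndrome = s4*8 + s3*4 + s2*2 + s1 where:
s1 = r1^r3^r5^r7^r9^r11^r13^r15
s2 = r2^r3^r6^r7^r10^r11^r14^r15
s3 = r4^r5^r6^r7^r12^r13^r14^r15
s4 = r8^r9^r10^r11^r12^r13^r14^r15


s1=0, s2=1, s3=0, s4=1

Syndrome = 10 (error at position 10)


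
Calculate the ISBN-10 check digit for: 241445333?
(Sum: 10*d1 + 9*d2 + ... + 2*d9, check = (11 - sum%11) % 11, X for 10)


Weighted sum: 168
168 mod 11 = 3

Check digit: 8


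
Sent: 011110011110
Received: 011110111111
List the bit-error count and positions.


XOR: 000000100001

2 error(s) at position(s): 6, 11


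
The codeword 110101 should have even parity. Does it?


Number of 1s: 4

Yes, parity is correct (4 ones)


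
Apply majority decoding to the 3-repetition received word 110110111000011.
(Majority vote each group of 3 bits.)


Groups: 110, 110, 111, 000, 011
Majority votes: 11101

11101


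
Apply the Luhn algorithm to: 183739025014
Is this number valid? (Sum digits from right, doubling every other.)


Luhn sum = 47
47 mod 10 = 7

Invalid (Luhn sum mod 10 = 7)


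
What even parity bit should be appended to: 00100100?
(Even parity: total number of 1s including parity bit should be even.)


Number of 1s in data: 2
Parity bit: 0

0


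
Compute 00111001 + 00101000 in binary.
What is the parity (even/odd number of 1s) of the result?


00111001 = 57
00101000 = 40
Sum = 97 = 1100001
1s count = 3

odd parity (3 ones in 1100001)


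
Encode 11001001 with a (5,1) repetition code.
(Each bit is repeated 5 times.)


Each bit -> 5 copies

1111111111000000000011111000000000011111


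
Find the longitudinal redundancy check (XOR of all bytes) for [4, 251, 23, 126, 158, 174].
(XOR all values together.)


XOR chain: 4 ^ 251 ^ 23 ^ 126 ^ 158 ^ 174 = 166

166


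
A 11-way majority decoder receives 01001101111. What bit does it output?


Ones: 7 out of 11
Threshold: 6

1 (7/11 voted 1)


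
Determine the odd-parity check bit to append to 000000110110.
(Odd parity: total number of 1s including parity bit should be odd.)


Number of 1s in data: 4
Parity bit: 1

1


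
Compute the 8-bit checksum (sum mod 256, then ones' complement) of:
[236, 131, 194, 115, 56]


Sum = 732 mod 256 = 220
Complement = 35

35


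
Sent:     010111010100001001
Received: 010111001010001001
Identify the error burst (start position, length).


XOR: 000000011110000000

Burst at position 7, length 4


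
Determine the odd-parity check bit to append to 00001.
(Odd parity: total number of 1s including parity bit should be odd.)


Number of 1s in data: 1
Parity bit: 0

0


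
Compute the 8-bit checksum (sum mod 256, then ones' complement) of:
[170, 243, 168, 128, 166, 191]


Sum = 1066 mod 256 = 42
Complement = 213

213


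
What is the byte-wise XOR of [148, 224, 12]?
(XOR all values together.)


XOR chain: 148 ^ 224 ^ 12 = 120

120


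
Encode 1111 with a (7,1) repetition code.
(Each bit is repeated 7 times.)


Each bit -> 7 copies

1111111111111111111111111111


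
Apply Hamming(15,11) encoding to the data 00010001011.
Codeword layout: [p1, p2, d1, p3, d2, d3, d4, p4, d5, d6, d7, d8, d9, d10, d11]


Parity bits: p1=0, p2=1, p3=0, p4=1

010000110001011


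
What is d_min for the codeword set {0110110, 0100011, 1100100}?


Comparing all pairs, minimum distance: 3
Can detect 2 errors, correct 1 errors

3


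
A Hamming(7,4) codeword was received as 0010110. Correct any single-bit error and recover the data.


Syndrome = 0: no error detected

Data: 1110 (no errors)


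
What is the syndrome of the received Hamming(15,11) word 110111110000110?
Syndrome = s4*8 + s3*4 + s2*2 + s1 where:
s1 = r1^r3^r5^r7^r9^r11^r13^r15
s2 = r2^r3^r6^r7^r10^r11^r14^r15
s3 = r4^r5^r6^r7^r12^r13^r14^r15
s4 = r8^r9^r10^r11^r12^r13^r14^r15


s1=0, s2=0, s3=0, s4=1

Syndrome = 8 (error at position 8)


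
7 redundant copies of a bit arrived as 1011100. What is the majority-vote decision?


Ones: 4 out of 7
Threshold: 4

1 (4/7 voted 1)


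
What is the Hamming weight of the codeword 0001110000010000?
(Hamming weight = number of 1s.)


Counting 1s in 0001110000010000

4


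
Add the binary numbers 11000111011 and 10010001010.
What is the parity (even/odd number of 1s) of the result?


11000111011 = 1595
10010001010 = 1162
Sum = 2757 = 101011000101
1s count = 6

even parity (6 ones in 101011000101)


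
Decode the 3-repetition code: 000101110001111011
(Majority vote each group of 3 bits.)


Groups: 000, 101, 110, 001, 111, 011
Majority votes: 011011

011011


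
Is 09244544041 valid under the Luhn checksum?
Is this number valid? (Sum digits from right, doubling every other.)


Luhn sum = 45
45 mod 10 = 5

Invalid (Luhn sum mod 10 = 5)


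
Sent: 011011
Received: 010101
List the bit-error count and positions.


XOR: 001110

3 error(s) at position(s): 2, 3, 4


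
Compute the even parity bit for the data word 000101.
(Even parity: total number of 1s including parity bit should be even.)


Number of 1s in data: 2
Parity bit: 0

0


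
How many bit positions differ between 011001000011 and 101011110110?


XOR: 110010110101
Count of 1s: 7

7


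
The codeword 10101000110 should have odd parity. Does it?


Number of 1s: 5

Yes, parity is correct (5 ones)


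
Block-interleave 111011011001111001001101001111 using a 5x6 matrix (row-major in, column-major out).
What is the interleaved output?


Matrix:
  111011
  011001
  111001
  001101
  001111
Read columns: 101001110011111000111000111111

101001110011111000111000111111


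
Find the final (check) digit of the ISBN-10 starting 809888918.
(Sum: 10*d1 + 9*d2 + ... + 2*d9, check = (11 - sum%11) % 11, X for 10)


Weighted sum: 351
351 mod 11 = 10

Check digit: 1


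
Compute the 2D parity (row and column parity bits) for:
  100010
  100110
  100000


Row parities: 011
Column parities: 100100

Row P: 011, Col P: 100100, Corner: 0


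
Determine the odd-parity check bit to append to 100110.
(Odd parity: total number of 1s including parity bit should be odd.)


Number of 1s in data: 3
Parity bit: 0

0


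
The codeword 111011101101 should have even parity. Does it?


Number of 1s: 9

No, parity error (9 ones)


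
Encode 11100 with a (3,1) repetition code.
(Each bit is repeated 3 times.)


Each bit -> 3 copies

111111111000000


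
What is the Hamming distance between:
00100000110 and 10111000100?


XOR: 10011000010
Count of 1s: 4

4


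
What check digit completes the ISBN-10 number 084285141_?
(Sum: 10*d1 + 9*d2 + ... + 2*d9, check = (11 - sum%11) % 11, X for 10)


Weighted sum: 209
209 mod 11 = 0

Check digit: 0


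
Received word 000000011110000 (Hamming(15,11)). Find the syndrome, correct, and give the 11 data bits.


Syndrome = 0: no error detected

Data: 00001110000 (no errors)


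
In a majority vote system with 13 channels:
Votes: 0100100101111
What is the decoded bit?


Ones: 7 out of 13
Threshold: 7

1 (7/13 voted 1)


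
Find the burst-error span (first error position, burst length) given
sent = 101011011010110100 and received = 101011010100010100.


XOR: 000000001110100000

Burst at position 8, length 5


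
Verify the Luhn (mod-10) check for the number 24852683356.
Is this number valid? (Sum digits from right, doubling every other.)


Luhn sum = 48
48 mod 10 = 8

Invalid (Luhn sum mod 10 = 8)


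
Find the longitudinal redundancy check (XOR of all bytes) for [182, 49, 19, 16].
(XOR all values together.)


XOR chain: 182 ^ 49 ^ 19 ^ 16 = 132

132


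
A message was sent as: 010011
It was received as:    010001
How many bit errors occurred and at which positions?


XOR: 000010

1 error(s) at position(s): 4


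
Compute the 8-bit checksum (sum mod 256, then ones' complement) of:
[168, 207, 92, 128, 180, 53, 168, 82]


Sum = 1078 mod 256 = 54
Complement = 201

201


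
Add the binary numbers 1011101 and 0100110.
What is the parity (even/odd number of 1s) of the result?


1011101 = 93
0100110 = 38
Sum = 131 = 10000011
1s count = 3

odd parity (3 ones in 10000011)


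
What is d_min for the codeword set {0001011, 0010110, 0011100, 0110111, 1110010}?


Comparing all pairs, minimum distance: 2
Can detect 1 errors, correct 0 errors

2


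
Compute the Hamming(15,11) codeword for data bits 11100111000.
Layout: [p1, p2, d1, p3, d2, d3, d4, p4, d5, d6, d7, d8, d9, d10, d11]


Parity bits: p1=1, p2=0, p3=1, p4=1

101111010111000


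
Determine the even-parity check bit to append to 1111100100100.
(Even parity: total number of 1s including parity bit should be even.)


Number of 1s in data: 7
Parity bit: 1

1


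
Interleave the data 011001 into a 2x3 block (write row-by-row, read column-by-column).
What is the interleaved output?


Matrix:
  011
  001
Read columns: 001011

001011


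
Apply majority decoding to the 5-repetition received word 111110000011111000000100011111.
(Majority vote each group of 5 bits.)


Groups: 11111, 00000, 11111, 00000, 01000, 11111
Majority votes: 101001

101001


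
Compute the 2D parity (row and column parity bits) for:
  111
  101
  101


Row parities: 100
Column parities: 111

Row P: 100, Col P: 111, Corner: 1


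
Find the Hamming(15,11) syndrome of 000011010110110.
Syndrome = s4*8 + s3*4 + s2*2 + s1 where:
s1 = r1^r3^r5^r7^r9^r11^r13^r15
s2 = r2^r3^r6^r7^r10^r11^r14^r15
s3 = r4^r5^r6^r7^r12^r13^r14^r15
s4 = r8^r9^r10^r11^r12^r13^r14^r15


s1=1, s2=0, s3=0, s4=1

Syndrome = 9 (error at position 9)


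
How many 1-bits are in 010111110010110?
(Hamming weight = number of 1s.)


Counting 1s in 010111110010110

9


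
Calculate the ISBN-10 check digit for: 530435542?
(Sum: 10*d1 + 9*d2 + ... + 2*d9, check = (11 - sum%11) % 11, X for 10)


Weighted sum: 184
184 mod 11 = 8

Check digit: 3


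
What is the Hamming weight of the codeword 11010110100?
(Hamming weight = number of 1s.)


Counting 1s in 11010110100

6


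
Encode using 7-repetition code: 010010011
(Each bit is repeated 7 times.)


Each bit -> 7 copies

000000011111110000000000000011111110000000000000011111111111111


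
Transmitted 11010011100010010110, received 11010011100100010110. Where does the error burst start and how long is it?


XOR: 00000000000110000000

Burst at position 11, length 2


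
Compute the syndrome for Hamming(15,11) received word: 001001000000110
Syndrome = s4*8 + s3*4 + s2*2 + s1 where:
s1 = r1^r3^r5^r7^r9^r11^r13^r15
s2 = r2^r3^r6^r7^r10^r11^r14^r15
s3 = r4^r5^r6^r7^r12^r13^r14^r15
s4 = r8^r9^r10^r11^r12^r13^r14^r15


s1=0, s2=1, s3=1, s4=0

Syndrome = 6 (error at position 6)


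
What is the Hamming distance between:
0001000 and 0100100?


XOR: 0101100
Count of 1s: 3

3


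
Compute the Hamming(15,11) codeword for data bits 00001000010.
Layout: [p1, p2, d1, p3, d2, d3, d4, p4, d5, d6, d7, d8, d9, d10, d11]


Parity bits: p1=1, p2=1, p3=1, p4=0

110100001000010


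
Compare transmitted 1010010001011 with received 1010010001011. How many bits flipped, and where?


XOR: 0000000000000

0 errors (received matches sent)


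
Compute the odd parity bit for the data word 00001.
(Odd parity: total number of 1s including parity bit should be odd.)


Number of 1s in data: 1
Parity bit: 0

0


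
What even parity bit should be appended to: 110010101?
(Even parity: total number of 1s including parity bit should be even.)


Number of 1s in data: 5
Parity bit: 1

1


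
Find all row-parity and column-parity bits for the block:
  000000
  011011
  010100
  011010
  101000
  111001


Row parities: 000100
Column parities: 000100

Row P: 000100, Col P: 000100, Corner: 1


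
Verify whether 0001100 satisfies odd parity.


Number of 1s: 2

No, parity error (2 ones)


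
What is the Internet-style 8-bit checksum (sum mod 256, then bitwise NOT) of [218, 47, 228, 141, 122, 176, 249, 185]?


Sum = 1366 mod 256 = 86
Complement = 169

169


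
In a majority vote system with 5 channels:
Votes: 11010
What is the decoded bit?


Ones: 3 out of 5
Threshold: 3

1 (3/5 voted 1)


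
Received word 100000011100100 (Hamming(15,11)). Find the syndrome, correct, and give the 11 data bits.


Syndrome = 7: error at position 7

Data: 00011100100 (corrected bit 7)


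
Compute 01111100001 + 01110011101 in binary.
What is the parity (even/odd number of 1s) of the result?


01111100001 = 993
01110011101 = 925
Sum = 1918 = 11101111110
1s count = 9

odd parity (9 ones in 11101111110)


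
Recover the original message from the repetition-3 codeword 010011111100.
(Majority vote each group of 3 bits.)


Groups: 010, 011, 111, 100
Majority votes: 0110

0110


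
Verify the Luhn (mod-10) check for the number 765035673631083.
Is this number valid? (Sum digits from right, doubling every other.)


Luhn sum = 51
51 mod 10 = 1

Invalid (Luhn sum mod 10 = 1)


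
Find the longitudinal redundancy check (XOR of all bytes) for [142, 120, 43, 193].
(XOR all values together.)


XOR chain: 142 ^ 120 ^ 43 ^ 193 = 28

28


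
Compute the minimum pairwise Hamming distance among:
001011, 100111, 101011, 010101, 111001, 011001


Comparing all pairs, minimum distance: 1
Can detect 0 errors, correct 0 errors

1


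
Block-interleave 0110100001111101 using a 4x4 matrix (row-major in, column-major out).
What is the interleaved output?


Matrix:
  0110
  1000
  0111
  1101
Read columns: 0101101110100011

0101101110100011


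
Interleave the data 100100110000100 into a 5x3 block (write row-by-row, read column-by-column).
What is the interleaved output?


Matrix:
  100
  100
  110
  000
  100
Read columns: 111010010000000

111010010000000


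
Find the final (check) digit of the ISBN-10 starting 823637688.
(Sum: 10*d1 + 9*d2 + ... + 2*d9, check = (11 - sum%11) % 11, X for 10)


Weighted sum: 281
281 mod 11 = 6

Check digit: 5


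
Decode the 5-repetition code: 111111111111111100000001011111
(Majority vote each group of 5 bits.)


Groups: 11111, 11111, 11111, 10000, 00010, 11111
Majority votes: 111001

111001


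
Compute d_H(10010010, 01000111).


XOR: 11010101
Count of 1s: 5

5


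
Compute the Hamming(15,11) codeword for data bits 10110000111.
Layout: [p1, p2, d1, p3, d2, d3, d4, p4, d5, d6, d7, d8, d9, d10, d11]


Parity bits: p1=0, p2=1, p3=1, p4=1

011101110000111


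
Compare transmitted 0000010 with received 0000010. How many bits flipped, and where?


XOR: 0000000

0 errors (received matches sent)


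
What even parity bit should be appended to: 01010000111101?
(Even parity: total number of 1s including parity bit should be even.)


Number of 1s in data: 7
Parity bit: 1

1


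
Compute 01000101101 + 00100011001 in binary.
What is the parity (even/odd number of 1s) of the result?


01000101101 = 557
00100011001 = 281
Sum = 838 = 1101000110
1s count = 5

odd parity (5 ones in 1101000110)


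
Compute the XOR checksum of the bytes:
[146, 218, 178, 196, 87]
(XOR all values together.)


XOR chain: 146 ^ 218 ^ 178 ^ 196 ^ 87 = 105

105


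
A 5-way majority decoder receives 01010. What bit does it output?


Ones: 2 out of 5
Threshold: 3

0 (2/5 voted 1)


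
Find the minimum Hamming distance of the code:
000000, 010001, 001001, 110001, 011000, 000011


Comparing all pairs, minimum distance: 1
Can detect 0 errors, correct 0 errors

1


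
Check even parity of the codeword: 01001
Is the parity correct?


Number of 1s: 2

Yes, parity is correct (2 ones)


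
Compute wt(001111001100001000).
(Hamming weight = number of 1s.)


Counting 1s in 001111001100001000

7


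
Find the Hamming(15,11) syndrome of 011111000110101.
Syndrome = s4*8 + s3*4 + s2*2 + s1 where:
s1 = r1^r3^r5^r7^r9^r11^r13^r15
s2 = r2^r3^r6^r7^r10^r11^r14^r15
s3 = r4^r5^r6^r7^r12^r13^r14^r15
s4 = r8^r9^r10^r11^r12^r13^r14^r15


s1=1, s2=0, s3=1, s4=0

Syndrome = 5 (error at position 5)


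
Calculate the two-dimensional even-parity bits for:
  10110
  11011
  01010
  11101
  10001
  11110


Row parities: 100000
Column parities: 10101

Row P: 100000, Col P: 10101, Corner: 1


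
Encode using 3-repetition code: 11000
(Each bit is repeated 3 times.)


Each bit -> 3 copies

111111000000000


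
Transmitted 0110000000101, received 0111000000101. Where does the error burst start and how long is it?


XOR: 0001000000000

Burst at position 3, length 1


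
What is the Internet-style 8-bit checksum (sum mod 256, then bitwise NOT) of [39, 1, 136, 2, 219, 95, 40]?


Sum = 532 mod 256 = 20
Complement = 235

235


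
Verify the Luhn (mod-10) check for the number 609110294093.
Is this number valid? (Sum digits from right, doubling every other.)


Luhn sum = 48
48 mod 10 = 8

Invalid (Luhn sum mod 10 = 8)


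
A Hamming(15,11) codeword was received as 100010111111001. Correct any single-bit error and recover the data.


Syndrome = 0: no error detected

Data: 01011111001 (no errors)


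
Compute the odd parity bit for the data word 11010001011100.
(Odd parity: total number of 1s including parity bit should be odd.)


Number of 1s in data: 7
Parity bit: 0

0


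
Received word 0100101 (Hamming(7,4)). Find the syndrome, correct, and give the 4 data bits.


Syndrome = 0: no error detected

Data: 0101 (no errors)


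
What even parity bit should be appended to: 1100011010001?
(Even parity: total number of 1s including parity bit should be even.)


Number of 1s in data: 6
Parity bit: 0

0


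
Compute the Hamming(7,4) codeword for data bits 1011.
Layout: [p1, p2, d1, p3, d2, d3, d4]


Parity bits: p1=0, p2=1, p3=0

0110011


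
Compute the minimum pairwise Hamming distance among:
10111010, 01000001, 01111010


Comparing all pairs, minimum distance: 2
Can detect 1 errors, correct 0 errors

2


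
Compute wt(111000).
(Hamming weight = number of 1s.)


Counting 1s in 111000

3


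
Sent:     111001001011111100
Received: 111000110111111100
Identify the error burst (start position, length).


XOR: 000001111100000000

Burst at position 5, length 5


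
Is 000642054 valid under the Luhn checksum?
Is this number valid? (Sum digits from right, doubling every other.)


Luhn sum = 16
16 mod 10 = 6

Invalid (Luhn sum mod 10 = 6)


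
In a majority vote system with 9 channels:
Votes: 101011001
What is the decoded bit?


Ones: 5 out of 9
Threshold: 5

1 (5/9 voted 1)


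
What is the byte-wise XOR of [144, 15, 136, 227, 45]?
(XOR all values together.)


XOR chain: 144 ^ 15 ^ 136 ^ 227 ^ 45 = 217

217


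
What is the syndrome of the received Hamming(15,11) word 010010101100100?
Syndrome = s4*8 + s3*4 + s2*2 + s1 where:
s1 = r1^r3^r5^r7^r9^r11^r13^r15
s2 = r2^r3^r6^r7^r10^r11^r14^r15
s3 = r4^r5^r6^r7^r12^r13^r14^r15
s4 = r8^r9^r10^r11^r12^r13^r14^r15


s1=0, s2=1, s3=1, s4=1

Syndrome = 14 (error at position 14)


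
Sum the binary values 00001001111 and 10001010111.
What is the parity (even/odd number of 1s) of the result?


00001001111 = 79
10001010111 = 1111
Sum = 1190 = 10010100110
1s count = 5

odd parity (5 ones in 10010100110)


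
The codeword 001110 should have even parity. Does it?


Number of 1s: 3

No, parity error (3 ones)


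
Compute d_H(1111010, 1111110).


XOR: 0000100
Count of 1s: 1

1


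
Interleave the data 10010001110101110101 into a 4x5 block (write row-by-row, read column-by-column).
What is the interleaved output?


Matrix:
  10010
  00111
  01011
  10101
Read columns: 10010010010111100111

10010010010111100111


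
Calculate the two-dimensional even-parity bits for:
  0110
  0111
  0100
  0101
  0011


Row parities: 01100
Column parities: 0011

Row P: 01100, Col P: 0011, Corner: 0


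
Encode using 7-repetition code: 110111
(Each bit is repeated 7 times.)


Each bit -> 7 copies

111111111111110000000111111111111111111111


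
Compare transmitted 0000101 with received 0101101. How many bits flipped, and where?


XOR: 0101000

2 error(s) at position(s): 1, 3


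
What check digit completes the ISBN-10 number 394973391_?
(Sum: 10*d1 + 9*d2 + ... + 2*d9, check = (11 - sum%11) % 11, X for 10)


Weighted sum: 304
304 mod 11 = 7

Check digit: 4


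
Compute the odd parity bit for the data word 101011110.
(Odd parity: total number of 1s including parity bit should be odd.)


Number of 1s in data: 6
Parity bit: 1

1


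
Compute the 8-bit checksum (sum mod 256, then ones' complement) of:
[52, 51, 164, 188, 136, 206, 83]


Sum = 880 mod 256 = 112
Complement = 143

143


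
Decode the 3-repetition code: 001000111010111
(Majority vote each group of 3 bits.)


Groups: 001, 000, 111, 010, 111
Majority votes: 00101

00101


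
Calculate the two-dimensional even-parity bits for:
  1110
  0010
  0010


Row parities: 111
Column parities: 1110

Row P: 111, Col P: 1110, Corner: 1


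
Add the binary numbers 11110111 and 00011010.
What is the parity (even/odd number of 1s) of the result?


11110111 = 247
00011010 = 26
Sum = 273 = 100010001
1s count = 3

odd parity (3 ones in 100010001)


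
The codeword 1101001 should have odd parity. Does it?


Number of 1s: 4

No, parity error (4 ones)


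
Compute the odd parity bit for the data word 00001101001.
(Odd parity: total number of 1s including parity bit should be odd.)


Number of 1s in data: 4
Parity bit: 1

1


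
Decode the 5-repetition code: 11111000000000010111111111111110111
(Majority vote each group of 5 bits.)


Groups: 11111, 00000, 00000, 10111, 11111, 11111, 10111
Majority votes: 1001111

1001111


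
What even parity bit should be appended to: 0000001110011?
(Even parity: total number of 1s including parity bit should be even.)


Number of 1s in data: 5
Parity bit: 1

1


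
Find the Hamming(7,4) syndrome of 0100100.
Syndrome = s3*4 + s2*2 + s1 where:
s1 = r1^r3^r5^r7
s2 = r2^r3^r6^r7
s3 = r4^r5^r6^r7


s1=1, s2=1, s3=1

Syndrome = 7 (error at position 7)


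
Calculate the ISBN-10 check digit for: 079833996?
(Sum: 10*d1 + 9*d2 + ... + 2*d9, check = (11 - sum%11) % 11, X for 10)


Weighted sum: 299
299 mod 11 = 2

Check digit: 9


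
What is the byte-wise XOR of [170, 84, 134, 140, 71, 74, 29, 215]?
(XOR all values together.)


XOR chain: 170 ^ 84 ^ 134 ^ 140 ^ 71 ^ 74 ^ 29 ^ 215 = 51

51


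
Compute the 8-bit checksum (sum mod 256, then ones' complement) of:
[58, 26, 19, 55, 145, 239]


Sum = 542 mod 256 = 30
Complement = 225

225
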